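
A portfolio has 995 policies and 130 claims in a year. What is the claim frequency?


frequency = claims / policies
= 130 / 995
= 0.1307


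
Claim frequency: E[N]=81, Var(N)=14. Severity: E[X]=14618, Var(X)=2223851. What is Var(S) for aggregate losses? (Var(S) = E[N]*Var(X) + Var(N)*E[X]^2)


Var(S) = E[N]*Var(X) + Var(N)*E[X]^2
= 81*2223851 + 14*14618^2
= 180131931 + 2991602936
= 3.1717e+09


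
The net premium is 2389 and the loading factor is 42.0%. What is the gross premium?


Gross = net * (1 + loading)
= 2389 * (1 + 0.42)
= 2389 * 1.42
= 3392.38


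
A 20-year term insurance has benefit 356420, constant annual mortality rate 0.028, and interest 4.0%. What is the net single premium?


NSP = benefit * sum_{k=0}^{n-1} k_p_x * q * v^(k+1)
With constant q=0.028, v=0.961538
Sum = 0.305275
NSP = 356420 * 0.305275
= 108806.1152


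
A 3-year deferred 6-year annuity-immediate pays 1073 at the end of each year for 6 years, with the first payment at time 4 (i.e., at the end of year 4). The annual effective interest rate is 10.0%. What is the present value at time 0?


PV at time 3 of the 6-year annuity-immediate:
a_n = 1073 * (1-(1+0.1)^(-6))/0.1 = 4673.1947
Discount back 3 years to time 0:
PV = 4673.1947 * (1+0.1)^(-3)
= 4673.1947 * 0.751315
= 3511.0404


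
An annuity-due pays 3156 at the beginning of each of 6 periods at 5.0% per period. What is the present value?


PV_due = PMT * (1-(1+i)^(-n))/i * (1+i)
PV_immediate = 16018.8842
PV_due = 16018.8842 * 1.05
= 16819.8284


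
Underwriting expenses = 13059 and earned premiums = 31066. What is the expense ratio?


Expense ratio = expenses / premiums
= 13059 / 31066
= 0.4204


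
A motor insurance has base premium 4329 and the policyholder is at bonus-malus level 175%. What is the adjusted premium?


adjusted = base * BM_level / 100
= 4329 * 175 / 100
= 4329 * 1.75
= 7575.75


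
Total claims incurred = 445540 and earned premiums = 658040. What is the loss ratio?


Loss ratio = claims / premiums
= 445540 / 658040
= 0.6771


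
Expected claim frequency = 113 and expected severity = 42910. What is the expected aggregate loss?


E[S] = E[N] * E[X]
= 113 * 42910
= 4.8488e+06


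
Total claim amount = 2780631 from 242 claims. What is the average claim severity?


severity = total / number
= 2780631 / 242
= 11490.2107


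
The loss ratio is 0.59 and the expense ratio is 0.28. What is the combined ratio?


Combined ratio = loss ratio + expense ratio
= 0.59 + 0.28
= 0.87


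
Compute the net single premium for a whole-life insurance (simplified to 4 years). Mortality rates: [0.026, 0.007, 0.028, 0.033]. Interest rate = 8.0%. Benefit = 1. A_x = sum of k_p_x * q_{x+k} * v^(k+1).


v = 0.925926
Year 0: k_p_x=1.0, q=0.026, term=0.024074
Year 1: k_p_x=0.974, q=0.007, term=0.005845
Year 2: k_p_x=0.967182, q=0.028, term=0.021498
Year 3: k_p_x=0.940101, q=0.033, term=0.022803
A_x = 0.0742


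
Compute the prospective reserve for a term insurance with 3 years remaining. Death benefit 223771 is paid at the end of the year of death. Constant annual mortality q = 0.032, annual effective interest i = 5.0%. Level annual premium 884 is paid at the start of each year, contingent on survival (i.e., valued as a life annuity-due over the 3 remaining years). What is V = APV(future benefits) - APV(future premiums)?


v = 1/(1+i) = 0.952381
APV(future benefits) per unit = sum_{k=0}^{2} k_p_x * q * v^(k+1) = 0.084474
APV(future benefits) = 223771 * 0.084474 = 18902.8998
Life annuity-due factor ä_{x:3} = sum_{k=0}^{2} k_p_x * v^k = 2.771813
APV(future premiums) = 884 * 2.771813 = 2450.2828
V = 18902.8998 - 2450.2828
= 16452.617


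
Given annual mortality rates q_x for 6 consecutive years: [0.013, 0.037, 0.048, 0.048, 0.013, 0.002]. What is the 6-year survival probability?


p_k = 1 - q_k for each year
Survival = product of (1 - q_k)
= 0.987 * 0.963 * 0.952 * 0.952 * 0.987 * 0.998
= 0.8485


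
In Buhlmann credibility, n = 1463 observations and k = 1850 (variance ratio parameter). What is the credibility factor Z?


Z = n / (n + k)
= 1463 / (1463 + 1850)
= 1463 / 3313
= 0.4416


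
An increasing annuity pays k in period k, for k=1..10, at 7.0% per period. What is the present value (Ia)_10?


(Ia)_n = sum_{k=1}^{n} k * v^k, v = 1/(1+i)
v = 0.934579
Sum computed term by term:
(Ia)_10 = 34.7391


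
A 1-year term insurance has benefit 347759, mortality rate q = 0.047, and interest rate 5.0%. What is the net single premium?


NSP = benefit * q * v
v = 1/(1+i) = 0.952381
NSP = 347759 * 0.047 * 0.952381
= 15566.3552


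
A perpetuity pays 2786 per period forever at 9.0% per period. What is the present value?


PV = PMT / i
= 2786 / 0.09
= 30955.5556


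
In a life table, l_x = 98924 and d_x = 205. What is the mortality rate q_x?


q_x = d_x / l_x
= 205 / 98924
= 0.0021


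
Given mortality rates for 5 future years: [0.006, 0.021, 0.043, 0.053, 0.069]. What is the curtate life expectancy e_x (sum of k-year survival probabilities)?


e_x = sum_{k=1}^{n} k_p_x
k_p_x values:
  1_p_x = 0.994
  2_p_x = 0.973126
  3_p_x = 0.931282
  4_p_x = 0.881924
  5_p_x = 0.821071
e_x = 4.6014


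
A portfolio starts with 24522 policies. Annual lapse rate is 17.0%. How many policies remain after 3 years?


remaining = initial * (1 - lapse)^years
= 24522 * (1 - 0.17)^3
= 24522 * 0.571787
= 14021.3608


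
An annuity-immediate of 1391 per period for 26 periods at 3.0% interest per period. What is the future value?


FV = PMT * ((1+i)^n - 1) / i
= 1391 * ((1.03)^26 - 1) / 0.03
= 1391 * (2.156591 - 1) / 0.03
= 53627.2818


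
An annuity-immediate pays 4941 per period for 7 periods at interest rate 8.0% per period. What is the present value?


PV = PMT * (1 - (1+i)^(-n)) / i
= 4941 * (1 - (1+0.08)^(-7)) / 0.08
= 4941 * (1 - 0.58349) / 0.08
= 4941 * 5.20637
= 25724.6745


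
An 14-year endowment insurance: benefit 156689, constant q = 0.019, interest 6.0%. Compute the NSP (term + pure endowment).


Term component = 24942.3615
Pure endowment = 14_p_x * v^14 * benefit = 0.76448 * 0.442301 * 156689 = 52981.2864
NSP = 77923.6479


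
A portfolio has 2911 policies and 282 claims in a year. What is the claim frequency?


frequency = claims / policies
= 282 / 2911
= 0.0969


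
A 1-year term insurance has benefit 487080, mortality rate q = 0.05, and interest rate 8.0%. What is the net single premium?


NSP = benefit * q * v
v = 1/(1+i) = 0.925926
NSP = 487080 * 0.05 * 0.925926
= 22550.0


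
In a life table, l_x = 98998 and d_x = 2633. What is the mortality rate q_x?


q_x = d_x / l_x
= 2633 / 98998
= 0.0266


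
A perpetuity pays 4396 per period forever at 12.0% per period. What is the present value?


PV = PMT / i
= 4396 / 0.12
= 36633.3333


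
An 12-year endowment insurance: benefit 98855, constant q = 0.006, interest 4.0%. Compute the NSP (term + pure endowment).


Term component = 5401.5985
Pure endowment = 12_p_x * v^12 * benefit = 0.930329 * 0.624597 * 98855 = 57442.7445
NSP = 62844.3431


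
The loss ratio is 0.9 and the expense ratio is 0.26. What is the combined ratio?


Combined ratio = loss ratio + expense ratio
= 0.9 + 0.26
= 1.16


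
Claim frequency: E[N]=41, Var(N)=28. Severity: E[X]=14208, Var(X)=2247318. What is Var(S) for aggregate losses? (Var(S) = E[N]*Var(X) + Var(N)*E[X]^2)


Var(S) = E[N]*Var(X) + Var(N)*E[X]^2
= 41*2247318 + 28*14208^2
= 92140038 + 5652283392
= 5.7444e+09


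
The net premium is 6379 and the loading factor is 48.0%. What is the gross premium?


Gross = net * (1 + loading)
= 6379 * (1 + 0.48)
= 6379 * 1.48
= 9440.92


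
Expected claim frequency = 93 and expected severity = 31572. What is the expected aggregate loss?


E[S] = E[N] * E[X]
= 93 * 31572
= 2.9362e+06


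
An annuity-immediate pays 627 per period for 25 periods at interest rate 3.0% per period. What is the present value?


PV = PMT * (1 - (1+i)^(-n)) / i
= 627 * (1 - (1+0.03)^(-25)) / 0.03
= 627 * (1 - 0.477606) / 0.03
= 627 * 17.413148
= 10918.0436


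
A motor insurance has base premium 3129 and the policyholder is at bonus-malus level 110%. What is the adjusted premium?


adjusted = base * BM_level / 100
= 3129 * 110 / 100
= 3129 * 1.1
= 3441.9


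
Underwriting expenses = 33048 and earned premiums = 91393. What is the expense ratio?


Expense ratio = expenses / premiums
= 33048 / 91393
= 0.3616


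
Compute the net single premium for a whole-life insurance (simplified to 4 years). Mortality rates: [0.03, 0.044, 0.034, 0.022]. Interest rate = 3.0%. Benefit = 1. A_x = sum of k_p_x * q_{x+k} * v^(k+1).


v = 0.970874
Year 0: k_p_x=1.0, q=0.03, term=0.029126
Year 1: k_p_x=0.97, q=0.044, term=0.04023
Year 2: k_p_x=0.92732, q=0.034, term=0.028853
Year 3: k_p_x=0.895791, q=0.022, term=0.01751
A_x = 0.1157


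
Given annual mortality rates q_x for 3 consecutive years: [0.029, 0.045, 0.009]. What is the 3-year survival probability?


p_k = 1 - q_k for each year
Survival = product of (1 - q_k)
= 0.971 * 0.955 * 0.991
= 0.919


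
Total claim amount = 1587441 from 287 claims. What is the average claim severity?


severity = total / number
= 1587441 / 287
= 5531.1533


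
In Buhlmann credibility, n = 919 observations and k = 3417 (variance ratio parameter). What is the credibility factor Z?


Z = n / (n + k)
= 919 / (919 + 3417)
= 919 / 4336
= 0.2119


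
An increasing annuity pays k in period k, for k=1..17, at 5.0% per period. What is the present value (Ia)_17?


(Ia)_n = sum_{k=1}^{n} k * v^k, v = 1/(1+i)
v = 0.952381
Sum computed term by term:
(Ia)_17 = 88.4145


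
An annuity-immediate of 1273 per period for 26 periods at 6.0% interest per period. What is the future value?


FV = PMT * ((1+i)^n - 1) / i
= 1273 * ((1.06)^26 - 1) / 0.06
= 1273 * (4.549383 - 1) / 0.06
= 75306.0752


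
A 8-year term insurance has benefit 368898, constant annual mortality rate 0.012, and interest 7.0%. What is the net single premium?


NSP = benefit * sum_{k=0}^{n-1} k_p_x * q * v^(k+1)
With constant q=0.012, v=0.934579
Sum = 0.069011
NSP = 368898 * 0.069011
= 25457.8809


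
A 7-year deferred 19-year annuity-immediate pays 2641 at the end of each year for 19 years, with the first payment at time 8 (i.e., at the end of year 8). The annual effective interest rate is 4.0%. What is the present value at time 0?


PV at time 7 of the 19-year annuity-immediate:
a_n = 2641 * (1-(1+0.04)^(-19))/0.04 = 34686.734
Discount back 7 years to time 0:
PV = 34686.734 * (1+0.04)^(-7)
= 34686.734 * 0.759918
= 26359.067


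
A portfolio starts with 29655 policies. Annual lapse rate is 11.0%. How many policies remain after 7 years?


remaining = initial * (1 - lapse)^years
= 29655 * (1 - 0.11)^7
= 29655 * 0.442313
= 13116.8024


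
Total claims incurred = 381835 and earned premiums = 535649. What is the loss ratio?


Loss ratio = claims / premiums
= 381835 / 535649
= 0.7128


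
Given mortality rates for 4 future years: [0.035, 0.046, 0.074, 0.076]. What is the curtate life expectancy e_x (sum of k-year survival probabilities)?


e_x = sum_{k=1}^{n} k_p_x
k_p_x values:
  1_p_x = 0.965
  2_p_x = 0.92061
  3_p_x = 0.852485
  4_p_x = 0.787696
e_x = 3.5258


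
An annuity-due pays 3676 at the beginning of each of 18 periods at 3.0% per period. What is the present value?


PV_due = PMT * (1-(1+i)^(-n))/i * (1+i)
PV_immediate = 50557.9141
PV_due = 50557.9141 * 1.03
= 52074.6515


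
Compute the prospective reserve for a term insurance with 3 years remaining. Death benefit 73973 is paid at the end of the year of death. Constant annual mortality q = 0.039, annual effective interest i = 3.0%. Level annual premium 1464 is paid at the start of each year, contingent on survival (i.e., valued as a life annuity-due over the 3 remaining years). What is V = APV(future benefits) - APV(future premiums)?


v = 1/(1+i) = 0.970874
APV(future benefits) per unit = sum_{k=0}^{2} k_p_x * q * v^(k+1) = 0.106153
APV(future benefits) = 73973 * 0.106153 = 7852.4247
Life annuity-due factor ä_{x:3} = sum_{k=0}^{2} k_p_x * v^k = 2.803517
APV(future premiums) = 1464 * 2.803517 = 4104.3486
V = 7852.4247 - 4104.3486
= 3748.0761


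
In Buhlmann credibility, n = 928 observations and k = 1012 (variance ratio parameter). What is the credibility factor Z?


Z = n / (n + k)
= 928 / (928 + 1012)
= 928 / 1940
= 0.4784


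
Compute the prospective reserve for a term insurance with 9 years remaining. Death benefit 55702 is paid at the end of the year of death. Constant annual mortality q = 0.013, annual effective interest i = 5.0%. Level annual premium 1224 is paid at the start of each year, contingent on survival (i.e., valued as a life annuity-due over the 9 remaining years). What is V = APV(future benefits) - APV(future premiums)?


v = 1/(1+i) = 0.952381
APV(future benefits) per unit = sum_{k=0}^{8} k_p_x * q * v^(k+1) = 0.088112
APV(future benefits) = 55702 * 0.088112 = 4908.0249
Life annuity-due factor ä_{x:9} = sum_{k=0}^{8} k_p_x * v^k = 7.116753
APV(future premiums) = 1224 * 7.116753 = 8710.906
V = 4908.0249 - 8710.906
= -3802.8812


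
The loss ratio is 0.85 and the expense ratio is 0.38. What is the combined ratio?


Combined ratio = loss ratio + expense ratio
= 0.85 + 0.38
= 1.23


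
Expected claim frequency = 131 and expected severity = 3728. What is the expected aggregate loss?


E[S] = E[N] * E[X]
= 131 * 3728
= 488368


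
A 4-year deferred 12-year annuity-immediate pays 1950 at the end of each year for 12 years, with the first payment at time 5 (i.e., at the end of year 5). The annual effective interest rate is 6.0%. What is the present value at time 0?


PV at time 4 of the 12-year annuity-immediate:
a_n = 1950 * (1-(1+0.06)^(-12))/0.06 = 16348.4957
Discount back 4 years to time 0:
PV = 16348.4957 * (1+0.06)^(-4)
= 16348.4957 * 0.792094
= 12949.5398


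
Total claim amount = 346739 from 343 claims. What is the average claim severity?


severity = total / number
= 346739 / 343
= 1010.9009


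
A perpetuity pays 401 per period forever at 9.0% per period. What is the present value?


PV = PMT / i
= 401 / 0.09
= 4455.5556


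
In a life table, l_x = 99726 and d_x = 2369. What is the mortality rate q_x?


q_x = d_x / l_x
= 2369 / 99726
= 0.0238


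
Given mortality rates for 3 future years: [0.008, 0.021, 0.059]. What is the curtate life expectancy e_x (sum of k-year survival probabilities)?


e_x = sum_{k=1}^{n} k_p_x
k_p_x values:
  1_p_x = 0.992
  2_p_x = 0.971168
  3_p_x = 0.913869
e_x = 2.877


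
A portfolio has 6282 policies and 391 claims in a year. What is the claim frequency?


frequency = claims / policies
= 391 / 6282
= 0.0622


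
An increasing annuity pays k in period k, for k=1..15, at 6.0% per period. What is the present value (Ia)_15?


(Ia)_n = sum_{k=1}^{n} k * v^k, v = 1/(1+i)
v = 0.943396
Sum computed term by term:
(Ia)_15 = 67.2668


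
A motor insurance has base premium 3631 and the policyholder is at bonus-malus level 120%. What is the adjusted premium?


adjusted = base * BM_level / 100
= 3631 * 120 / 100
= 3631 * 1.2
= 4357.2


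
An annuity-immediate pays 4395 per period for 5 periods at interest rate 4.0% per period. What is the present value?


PV = PMT * (1 - (1+i)^(-n)) / i
= 4395 * (1 - (1+0.04)^(-5)) / 0.04
= 4395 * (1 - 0.821927) / 0.04
= 4395 * 4.451822
= 19565.7591


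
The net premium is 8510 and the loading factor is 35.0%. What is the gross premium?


Gross = net * (1 + loading)
= 8510 * (1 + 0.35)
= 8510 * 1.35
= 11488.5


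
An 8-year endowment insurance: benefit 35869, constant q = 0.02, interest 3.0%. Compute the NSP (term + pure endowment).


Term component = 4711.7492
Pure endowment = 8_p_x * v^8 * benefit = 0.850763 * 0.789409 * 35869 = 24089.6271
NSP = 28801.3762


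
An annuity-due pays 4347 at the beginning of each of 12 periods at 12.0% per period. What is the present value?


PV_due = PMT * (1-(1+i)^(-n))/i * (1+i)
PV_immediate = 26926.9448
PV_due = 26926.9448 * 1.12
= 30158.1781


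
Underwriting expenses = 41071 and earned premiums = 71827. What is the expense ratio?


Expense ratio = expenses / premiums
= 41071 / 71827
= 0.5718


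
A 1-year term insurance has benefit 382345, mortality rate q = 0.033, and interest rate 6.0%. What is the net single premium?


NSP = benefit * q * v
v = 1/(1+i) = 0.943396
NSP = 382345 * 0.033 * 0.943396
= 11903.1934


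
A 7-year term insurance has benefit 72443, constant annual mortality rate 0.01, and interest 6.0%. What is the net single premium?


NSP = benefit * sum_{k=0}^{n-1} k_p_x * q * v^(k+1)
With constant q=0.01, v=0.943396
Sum = 0.054303
NSP = 72443 * 0.054303
= 3933.8961


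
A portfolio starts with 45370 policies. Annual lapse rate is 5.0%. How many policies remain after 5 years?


remaining = initial * (1 - lapse)^years
= 45370 * (1 - 0.05)^5
= 45370 * 0.773781
= 35106.4411


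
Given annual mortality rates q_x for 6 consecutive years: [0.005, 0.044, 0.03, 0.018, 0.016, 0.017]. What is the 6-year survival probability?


p_k = 1 - q_k for each year
Survival = product of (1 - q_k)
= 0.995 * 0.956 * 0.97 * 0.982 * 0.984 * 0.983
= 0.8764


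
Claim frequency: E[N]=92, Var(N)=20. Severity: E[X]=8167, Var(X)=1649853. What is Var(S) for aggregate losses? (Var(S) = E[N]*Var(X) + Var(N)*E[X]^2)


Var(S) = E[N]*Var(X) + Var(N)*E[X]^2
= 92*1649853 + 20*8167^2
= 151786476 + 1333997780
= 1.4858e+09


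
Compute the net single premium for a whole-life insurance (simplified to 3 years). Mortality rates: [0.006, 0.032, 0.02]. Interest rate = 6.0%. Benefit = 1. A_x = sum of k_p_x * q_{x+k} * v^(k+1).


v = 0.943396
Year 0: k_p_x=1.0, q=0.006, term=0.00566
Year 1: k_p_x=0.994, q=0.032, term=0.028309
Year 2: k_p_x=0.962192, q=0.02, term=0.016157
A_x = 0.0501


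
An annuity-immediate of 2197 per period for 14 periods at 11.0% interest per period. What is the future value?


FV = PMT * ((1+i)^n - 1) / i
= 2197 * ((1.11)^14 - 1) / 0.11
= 2197 * (4.310441 - 1) / 0.11
= 66118.5349


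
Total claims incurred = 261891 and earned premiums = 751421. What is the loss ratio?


Loss ratio = claims / premiums
= 261891 / 751421
= 0.3485


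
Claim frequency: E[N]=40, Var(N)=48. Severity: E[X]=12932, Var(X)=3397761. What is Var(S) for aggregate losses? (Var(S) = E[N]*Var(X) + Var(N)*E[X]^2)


Var(S) = E[N]*Var(X) + Var(N)*E[X]^2
= 40*3397761 + 48*12932^2
= 135910440 + 8027357952
= 8.1633e+09


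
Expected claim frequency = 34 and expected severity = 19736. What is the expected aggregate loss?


E[S] = E[N] * E[X]
= 34 * 19736
= 671024


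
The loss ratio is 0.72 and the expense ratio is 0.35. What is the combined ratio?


Combined ratio = loss ratio + expense ratio
= 0.72 + 0.35
= 1.07


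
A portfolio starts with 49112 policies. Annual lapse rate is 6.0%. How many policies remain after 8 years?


remaining = initial * (1 - lapse)^years
= 49112 * (1 - 0.06)^8
= 49112 * 0.609569
= 29937.1497


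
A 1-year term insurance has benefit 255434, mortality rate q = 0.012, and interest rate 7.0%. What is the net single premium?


NSP = benefit * q * v
v = 1/(1+i) = 0.934579
NSP = 255434 * 0.012 * 0.934579
= 2864.6804


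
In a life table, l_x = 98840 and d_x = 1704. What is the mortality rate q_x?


q_x = d_x / l_x
= 1704 / 98840
= 0.0172


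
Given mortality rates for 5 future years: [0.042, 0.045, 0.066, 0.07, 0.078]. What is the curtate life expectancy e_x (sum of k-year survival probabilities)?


e_x = sum_{k=1}^{n} k_p_x
k_p_x values:
  1_p_x = 0.958
  2_p_x = 0.91489
  3_p_x = 0.854507
  4_p_x = 0.794692
  5_p_x = 0.732706
e_x = 4.2548


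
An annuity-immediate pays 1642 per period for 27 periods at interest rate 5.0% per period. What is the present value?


PV = PMT * (1 - (1+i)^(-n)) / i
= 1642 * (1 - (1+0.05)^(-27)) / 0.05
= 1642 * (1 - 0.267848) / 0.05
= 1642 * 14.643034
= 24043.8612


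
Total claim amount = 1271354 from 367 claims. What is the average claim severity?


severity = total / number
= 1271354 / 367
= 3464.1798


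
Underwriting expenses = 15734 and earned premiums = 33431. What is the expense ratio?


Expense ratio = expenses / premiums
= 15734 / 33431
= 0.4706


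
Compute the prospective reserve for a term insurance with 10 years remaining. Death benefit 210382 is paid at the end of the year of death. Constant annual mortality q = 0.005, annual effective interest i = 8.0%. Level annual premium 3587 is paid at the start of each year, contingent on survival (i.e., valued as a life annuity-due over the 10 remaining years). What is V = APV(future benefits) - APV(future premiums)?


v = 1/(1+i) = 0.925926
APV(future benefits) per unit = sum_{k=0}^{9} k_p_x * q * v^(k+1) = 0.032909
APV(future benefits) = 210382 * 0.032909 = 6923.4486
Life annuity-due factor ä_{x:10} = sum_{k=0}^{9} k_p_x * v^k = 7.108331
APV(future premiums) = 3587 * 7.108331 = 25497.5835
V = 6923.4486 - 25497.5835
= -18574.1349


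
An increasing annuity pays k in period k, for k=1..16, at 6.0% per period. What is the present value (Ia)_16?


(Ia)_n = sum_{k=1}^{n} k * v^k, v = 1/(1+i)
v = 0.943396
Sum computed term by term:
(Ia)_16 = 73.5651


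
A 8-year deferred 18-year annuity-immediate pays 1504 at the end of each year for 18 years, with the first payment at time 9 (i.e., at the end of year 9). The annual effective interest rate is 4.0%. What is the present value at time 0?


PV at time 8 of the 18-year annuity-immediate:
a_n = 1504 * (1-(1+0.04)^(-18))/0.04 = 19039.5826
Discount back 8 years to time 0:
PV = 19039.5826 * (1+0.04)^(-8)
= 19039.5826 * 0.73069
= 13912.0365


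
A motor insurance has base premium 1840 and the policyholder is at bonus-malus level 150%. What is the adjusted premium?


adjusted = base * BM_level / 100
= 1840 * 150 / 100
= 1840 * 1.5
= 2760.0


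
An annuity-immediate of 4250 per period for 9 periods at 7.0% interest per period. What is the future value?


FV = PMT * ((1+i)^n - 1) / i
= 4250 * ((1.07)^9 - 1) / 0.07
= 4250 * (1.838459 - 1) / 0.07
= 50906.4522


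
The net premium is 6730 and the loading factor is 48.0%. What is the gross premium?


Gross = net * (1 + loading)
= 6730 * (1 + 0.48)
= 6730 * 1.48
= 9960.4


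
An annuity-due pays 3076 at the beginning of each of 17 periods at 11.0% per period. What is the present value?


PV_due = PMT * (1-(1+i)^(-n))/i * (1+i)
PV_immediate = 23220.0916
PV_due = 23220.0916 * 1.11
= 25774.3016


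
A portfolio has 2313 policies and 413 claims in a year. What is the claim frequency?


frequency = claims / policies
= 413 / 2313
= 0.1786


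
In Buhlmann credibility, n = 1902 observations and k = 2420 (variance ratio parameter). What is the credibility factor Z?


Z = n / (n + k)
= 1902 / (1902 + 2420)
= 1902 / 4322
= 0.4401


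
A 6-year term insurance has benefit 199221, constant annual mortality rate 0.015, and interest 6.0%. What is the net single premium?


NSP = benefit * sum_{k=0}^{n-1} k_p_x * q * v^(k+1)
With constant q=0.015, v=0.943396
Sum = 0.071231
NSP = 199221 * 0.071231
= 14190.66


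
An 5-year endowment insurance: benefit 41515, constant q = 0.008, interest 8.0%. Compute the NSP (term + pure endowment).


Term component = 1306.6206
Pure endowment = 5_p_x * v^5 * benefit = 0.960635 * 0.680583 * 41515 = 27142.1737
NSP = 28448.7943


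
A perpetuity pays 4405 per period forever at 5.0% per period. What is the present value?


PV = PMT / i
= 4405 / 0.05
= 88100.0


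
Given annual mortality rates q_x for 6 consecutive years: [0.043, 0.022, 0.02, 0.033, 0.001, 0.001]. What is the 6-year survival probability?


p_k = 1 - q_k for each year
Survival = product of (1 - q_k)
= 0.957 * 0.978 * 0.98 * 0.967 * 0.999 * 0.999
= 0.8852


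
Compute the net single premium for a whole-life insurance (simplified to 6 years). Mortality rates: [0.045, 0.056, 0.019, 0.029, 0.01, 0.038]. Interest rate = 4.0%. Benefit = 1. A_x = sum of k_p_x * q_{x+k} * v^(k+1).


v = 0.961538
Year 0: k_p_x=1.0, q=0.045, term=0.043269
Year 1: k_p_x=0.955, q=0.056, term=0.049445
Year 2: k_p_x=0.90152, q=0.019, term=0.015228
Year 3: k_p_x=0.884391, q=0.029, term=0.021923
Year 4: k_p_x=0.858744, q=0.01, term=0.007058
Year 5: k_p_x=0.850156, q=0.038, term=0.025532
A_x = 0.1625


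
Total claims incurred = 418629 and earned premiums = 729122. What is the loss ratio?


Loss ratio = claims / premiums
= 418629 / 729122
= 0.5742


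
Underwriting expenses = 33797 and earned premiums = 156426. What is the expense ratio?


Expense ratio = expenses / premiums
= 33797 / 156426
= 0.2161


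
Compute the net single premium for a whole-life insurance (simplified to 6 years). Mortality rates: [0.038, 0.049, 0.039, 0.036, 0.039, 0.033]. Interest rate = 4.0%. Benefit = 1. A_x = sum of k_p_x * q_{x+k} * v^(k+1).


v = 0.961538
Year 0: k_p_x=1.0, q=0.038, term=0.036538
Year 1: k_p_x=0.962, q=0.049, term=0.043582
Year 2: k_p_x=0.914862, q=0.039, term=0.031719
Year 3: k_p_x=0.879182, q=0.036, term=0.027055
Year 4: k_p_x=0.847532, q=0.039, term=0.027168
Year 5: k_p_x=0.814478, q=0.033, term=0.021242
A_x = 0.1873


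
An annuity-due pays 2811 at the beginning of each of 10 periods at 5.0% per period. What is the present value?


PV_due = PMT * (1-(1+i)^(-n))/i * (1+i)
PV_immediate = 21705.7969
PV_due = 21705.7969 * 1.05
= 22791.0867


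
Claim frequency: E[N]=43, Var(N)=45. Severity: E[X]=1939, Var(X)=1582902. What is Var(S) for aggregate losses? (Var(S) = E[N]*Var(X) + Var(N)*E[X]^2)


Var(S) = E[N]*Var(X) + Var(N)*E[X]^2
= 43*1582902 + 45*1939^2
= 68064786 + 169187445
= 2.3725e+08


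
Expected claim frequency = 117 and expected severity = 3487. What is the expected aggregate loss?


E[S] = E[N] * E[X]
= 117 * 3487
= 407979


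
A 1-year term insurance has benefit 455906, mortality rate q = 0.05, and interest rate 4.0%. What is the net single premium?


NSP = benefit * q * v
v = 1/(1+i) = 0.961538
NSP = 455906 * 0.05 * 0.961538
= 21918.5577


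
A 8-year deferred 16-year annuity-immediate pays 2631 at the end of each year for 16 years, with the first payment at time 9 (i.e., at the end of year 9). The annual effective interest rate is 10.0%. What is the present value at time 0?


PV at time 8 of the 16-year annuity-immediate:
a_n = 2631 * (1-(1+0.1)^(-16))/0.1 = 20584.1774
Discount back 8 years to time 0:
PV = 20584.1774 * (1+0.1)^(-8)
= 20584.1774 * 0.466507
= 9602.6707


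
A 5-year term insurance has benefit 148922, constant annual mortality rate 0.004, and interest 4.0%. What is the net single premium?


NSP = benefit * sum_{k=0}^{n-1} k_p_x * q * v^(k+1)
With constant q=0.004, v=0.961538
Sum = 0.017671
NSP = 148922 * 0.017671
= 2631.5932


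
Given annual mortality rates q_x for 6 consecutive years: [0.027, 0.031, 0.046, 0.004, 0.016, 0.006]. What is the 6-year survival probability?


p_k = 1 - q_k for each year
Survival = product of (1 - q_k)
= 0.973 * 0.969 * 0.954 * 0.996 * 0.984 * 0.994
= 0.8762


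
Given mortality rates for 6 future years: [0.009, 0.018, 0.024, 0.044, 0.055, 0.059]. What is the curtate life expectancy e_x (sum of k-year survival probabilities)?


e_x = sum_{k=1}^{n} k_p_x
k_p_x values:
  1_p_x = 0.991
  2_p_x = 0.973162
  3_p_x = 0.949806
  4_p_x = 0.908015
  5_p_x = 0.858074
  6_p_x = 0.807447
e_x = 5.4875


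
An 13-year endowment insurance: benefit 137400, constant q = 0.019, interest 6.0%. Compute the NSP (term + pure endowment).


Term component = 20972.0445
Pure endowment = 13_p_x * v^13 * benefit = 0.779286 * 0.468839 * 137400 = 50200.4465
NSP = 71172.491


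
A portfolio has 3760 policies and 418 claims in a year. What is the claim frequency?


frequency = claims / policies
= 418 / 3760
= 0.1112


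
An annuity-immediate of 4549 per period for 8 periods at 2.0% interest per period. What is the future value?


FV = PMT * ((1+i)^n - 1) / i
= 4549 * ((1.02)^8 - 1) / 0.02
= 4549 * (1.171659 - 1) / 0.02
= 39043.9262


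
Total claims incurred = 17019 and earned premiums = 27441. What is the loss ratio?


Loss ratio = claims / premiums
= 17019 / 27441
= 0.6202


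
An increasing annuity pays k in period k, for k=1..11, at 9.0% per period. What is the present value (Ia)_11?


(Ia)_n = sum_{k=1}^{n} k * v^k, v = 1/(1+i)
v = 0.917431
Sum computed term by term:
(Ia)_11 = 35.0533


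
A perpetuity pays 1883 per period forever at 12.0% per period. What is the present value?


PV = PMT / i
= 1883 / 0.12
= 15691.6667


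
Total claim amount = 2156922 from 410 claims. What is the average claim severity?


severity = total / number
= 2156922 / 410
= 5260.7854


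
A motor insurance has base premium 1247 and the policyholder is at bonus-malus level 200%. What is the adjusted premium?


adjusted = base * BM_level / 100
= 1247 * 200 / 100
= 1247 * 2.0
= 2494.0


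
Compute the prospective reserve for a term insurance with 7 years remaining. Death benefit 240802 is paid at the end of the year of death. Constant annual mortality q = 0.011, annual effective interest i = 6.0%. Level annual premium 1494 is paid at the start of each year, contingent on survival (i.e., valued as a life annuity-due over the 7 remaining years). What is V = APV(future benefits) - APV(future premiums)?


v = 1/(1+i) = 0.943396
APV(future benefits) per unit = sum_{k=0}^{6} k_p_x * q * v^(k+1) = 0.059569
APV(future benefits) = 240802 * 0.059569 = 14344.4164
Life annuity-due factor ä_{x:7} = sum_{k=0}^{6} k_p_x * v^k = 5.740318
APV(future premiums) = 1494 * 5.740318 = 8576.0355
V = 14344.4164 - 8576.0355
= 5768.3809


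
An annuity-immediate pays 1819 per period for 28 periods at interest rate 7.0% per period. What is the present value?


PV = PMT * (1 - (1+i)^(-n)) / i
= 1819 * (1 - (1+0.07)^(-28)) / 0.07
= 1819 * (1 - 0.150402) / 0.07
= 1819 * 12.137111
= 22077.4054


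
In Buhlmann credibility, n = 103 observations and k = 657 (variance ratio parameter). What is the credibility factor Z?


Z = n / (n + k)
= 103 / (103 + 657)
= 103 / 760
= 0.1355


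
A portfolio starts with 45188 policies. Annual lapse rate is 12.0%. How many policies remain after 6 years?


remaining = initial * (1 - lapse)^years
= 45188 * (1 - 0.12)^6
= 45188 * 0.464404
= 20985.4919


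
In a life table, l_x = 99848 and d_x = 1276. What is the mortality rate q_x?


q_x = d_x / l_x
= 1276 / 99848
= 0.0128


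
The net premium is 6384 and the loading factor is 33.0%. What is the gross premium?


Gross = net * (1 + loading)
= 6384 * (1 + 0.33)
= 6384 * 1.33
= 8490.72


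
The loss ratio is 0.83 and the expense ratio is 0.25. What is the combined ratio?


Combined ratio = loss ratio + expense ratio
= 0.83 + 0.25
= 1.08


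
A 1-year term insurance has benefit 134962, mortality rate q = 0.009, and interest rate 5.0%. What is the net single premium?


NSP = benefit * q * v
v = 1/(1+i) = 0.952381
NSP = 134962 * 0.009 * 0.952381
= 1156.8171


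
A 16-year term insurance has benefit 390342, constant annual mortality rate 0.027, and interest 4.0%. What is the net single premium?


NSP = benefit * sum_{k=0}^{n-1} k_p_x * q * v^(k+1)
With constant q=0.027, v=0.961538
Sum = 0.26413
NSP = 390342 * 0.26413
= 103101.1297


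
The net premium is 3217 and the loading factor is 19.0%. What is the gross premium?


Gross = net * (1 + loading)
= 3217 * (1 + 0.19)
= 3217 * 1.19
= 3828.23


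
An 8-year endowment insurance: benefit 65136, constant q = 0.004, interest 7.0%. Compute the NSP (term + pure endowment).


Term component = 1536.3523
Pure endowment = 8_p_x * v^8 * benefit = 0.968444 * 0.582009 * 65136 = 36713.4816
NSP = 38249.8339


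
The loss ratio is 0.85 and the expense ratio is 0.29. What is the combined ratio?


Combined ratio = loss ratio + expense ratio
= 0.85 + 0.29
= 1.14


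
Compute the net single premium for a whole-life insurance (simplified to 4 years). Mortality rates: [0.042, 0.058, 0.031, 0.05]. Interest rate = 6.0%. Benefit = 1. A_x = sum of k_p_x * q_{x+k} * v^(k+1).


v = 0.943396
Year 0: k_p_x=1.0, q=0.042, term=0.039623
Year 1: k_p_x=0.958, q=0.058, term=0.049452
Year 2: k_p_x=0.902436, q=0.031, term=0.023489
Year 3: k_p_x=0.87446, q=0.05, term=0.034633
A_x = 0.1472


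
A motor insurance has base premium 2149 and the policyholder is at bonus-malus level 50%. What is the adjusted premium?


adjusted = base * BM_level / 100
= 2149 * 50 / 100
= 2149 * 0.5
= 1074.5


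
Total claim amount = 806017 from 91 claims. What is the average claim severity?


severity = total / number
= 806017 / 91
= 8857.3297


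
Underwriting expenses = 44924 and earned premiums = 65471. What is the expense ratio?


Expense ratio = expenses / premiums
= 44924 / 65471
= 0.6862


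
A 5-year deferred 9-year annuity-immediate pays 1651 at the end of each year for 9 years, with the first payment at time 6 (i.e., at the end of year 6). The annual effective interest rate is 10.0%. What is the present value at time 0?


PV at time 5 of the 9-year annuity-immediate:
a_n = 1651 * (1-(1+0.1)^(-9))/0.1 = 9508.1483
Discount back 5 years to time 0:
PV = 9508.1483 * (1+0.1)^(-5)
= 9508.1483 * 0.620921
= 5903.812


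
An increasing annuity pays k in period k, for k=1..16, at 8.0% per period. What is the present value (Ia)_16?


(Ia)_n = sum_{k=1}^{n} k * v^k, v = 1/(1+i)
v = 0.925926
Sum computed term by term:
(Ia)_16 = 61.1154


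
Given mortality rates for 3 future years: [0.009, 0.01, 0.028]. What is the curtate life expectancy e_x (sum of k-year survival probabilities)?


e_x = sum_{k=1}^{n} k_p_x
k_p_x values:
  1_p_x = 0.991
  2_p_x = 0.98109
  3_p_x = 0.953619
e_x = 2.9257


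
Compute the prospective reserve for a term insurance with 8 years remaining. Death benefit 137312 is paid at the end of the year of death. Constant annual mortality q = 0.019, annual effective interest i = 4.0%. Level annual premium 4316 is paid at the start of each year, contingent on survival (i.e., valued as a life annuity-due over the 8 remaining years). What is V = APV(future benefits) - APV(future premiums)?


v = 1/(1+i) = 0.961538
APV(future benefits) per unit = sum_{k=0}^{7} k_p_x * q * v^(k+1) = 0.120203
APV(future benefits) = 137312 * 0.120203 = 16505.3602
Life annuity-due factor ä_{x:8} = sum_{k=0}^{7} k_p_x * v^k = 6.579551
APV(future premiums) = 4316 * 6.579551 = 28397.3418
V = 16505.3602 - 28397.3418
= -11891.9816


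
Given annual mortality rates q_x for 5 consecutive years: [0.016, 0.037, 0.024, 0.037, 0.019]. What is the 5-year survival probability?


p_k = 1 - q_k for each year
Survival = product of (1 - q_k)
= 0.984 * 0.963 * 0.976 * 0.963 * 0.981
= 0.8737


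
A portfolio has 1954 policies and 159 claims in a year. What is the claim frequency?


frequency = claims / policies
= 159 / 1954
= 0.0814


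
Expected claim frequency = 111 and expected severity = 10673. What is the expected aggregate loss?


E[S] = E[N] * E[X]
= 111 * 10673
= 1.1847e+06


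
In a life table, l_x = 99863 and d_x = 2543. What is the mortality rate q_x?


q_x = d_x / l_x
= 2543 / 99863
= 0.0255


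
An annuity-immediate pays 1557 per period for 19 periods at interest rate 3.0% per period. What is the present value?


PV = PMT * (1 - (1+i)^(-n)) / i
= 1557 * (1 - (1+0.03)^(-19)) / 0.03
= 1557 * (1 - 0.570286) / 0.03
= 1557 * 14.323799
= 22302.1552


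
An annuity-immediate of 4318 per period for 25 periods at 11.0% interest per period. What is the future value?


FV = PMT * ((1+i)^n - 1) / i
= 4318 * ((1.11)^25 - 1) / 0.11
= 4318 * (13.585464 - 1) / 0.11
= 494036.6609


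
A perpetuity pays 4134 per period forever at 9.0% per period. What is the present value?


PV = PMT / i
= 4134 / 0.09
= 45933.3333


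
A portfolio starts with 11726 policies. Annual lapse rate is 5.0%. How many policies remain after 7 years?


remaining = initial * (1 - lapse)^years
= 11726 * (1 - 0.05)^7
= 11726 * 0.698337
= 8188.7031


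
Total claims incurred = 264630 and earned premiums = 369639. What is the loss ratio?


Loss ratio = claims / premiums
= 264630 / 369639
= 0.7159


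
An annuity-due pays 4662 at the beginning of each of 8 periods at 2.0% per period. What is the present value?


PV_due = PMT * (1-(1+i)^(-n))/i * (1+i)
PV_immediate = 34151.3945
PV_due = 34151.3945 * 1.02
= 34834.4224


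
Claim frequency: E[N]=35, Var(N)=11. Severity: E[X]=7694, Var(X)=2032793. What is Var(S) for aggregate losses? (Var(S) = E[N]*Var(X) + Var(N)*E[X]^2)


Var(S) = E[N]*Var(X) + Var(N)*E[X]^2
= 35*2032793 + 11*7694^2
= 71147755 + 651173996
= 7.2232e+08


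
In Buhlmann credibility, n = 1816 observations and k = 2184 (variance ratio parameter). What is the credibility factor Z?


Z = n / (n + k)
= 1816 / (1816 + 2184)
= 1816 / 4000
= 0.454


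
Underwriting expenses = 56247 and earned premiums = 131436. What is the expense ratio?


Expense ratio = expenses / premiums
= 56247 / 131436
= 0.4279


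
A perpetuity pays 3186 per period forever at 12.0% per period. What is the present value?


PV = PMT / i
= 3186 / 0.12
= 26550.0


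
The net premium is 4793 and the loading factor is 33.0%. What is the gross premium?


Gross = net * (1 + loading)
= 4793 * (1 + 0.33)
= 4793 * 1.33
= 6374.69


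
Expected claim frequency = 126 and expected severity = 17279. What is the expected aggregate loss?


E[S] = E[N] * E[X]
= 126 * 17279
= 2.1772e+06


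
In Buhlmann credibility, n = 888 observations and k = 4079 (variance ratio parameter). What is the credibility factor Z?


Z = n / (n + k)
= 888 / (888 + 4079)
= 888 / 4967
= 0.1788


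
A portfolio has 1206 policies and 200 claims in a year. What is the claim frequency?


frequency = claims / policies
= 200 / 1206
= 0.1658


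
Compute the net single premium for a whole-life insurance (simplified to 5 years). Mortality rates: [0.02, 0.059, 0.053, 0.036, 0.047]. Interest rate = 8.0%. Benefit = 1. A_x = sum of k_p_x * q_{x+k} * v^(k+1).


v = 0.925926
Year 0: k_p_x=1.0, q=0.02, term=0.018519
Year 1: k_p_x=0.98, q=0.059, term=0.049571
Year 2: k_p_x=0.92218, q=0.053, term=0.038799
Year 3: k_p_x=0.873304, q=0.036, term=0.023109
Year 4: k_p_x=0.841865, q=0.047, term=0.026929
A_x = 0.1569


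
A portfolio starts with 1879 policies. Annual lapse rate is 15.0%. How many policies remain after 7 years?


remaining = initial * (1 - lapse)^years
= 1879 * (1 - 0.15)^7
= 1879 * 0.320577
= 602.3643


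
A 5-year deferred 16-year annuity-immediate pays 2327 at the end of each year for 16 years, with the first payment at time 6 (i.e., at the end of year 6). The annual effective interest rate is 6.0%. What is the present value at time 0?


PV at time 5 of the 16-year annuity-immediate:
a_n = 2327 * (1-(1+0.06)^(-16))/0.06 = 23516.4183
Discount back 5 years to time 0:
PV = 23516.4183 * (1+0.06)^(-5)
= 23516.4183 * 0.747258
= 17572.8358


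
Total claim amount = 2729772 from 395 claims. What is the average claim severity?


severity = total / number
= 2729772 / 395
= 6910.8152


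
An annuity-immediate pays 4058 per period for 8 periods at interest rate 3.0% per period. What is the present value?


PV = PMT * (1 - (1+i)^(-n)) / i
= 4058 * (1 - (1+0.03)^(-8)) / 0.03
= 4058 * (1 - 0.789409) / 0.03
= 4058 * 7.019692
= 28485.9109


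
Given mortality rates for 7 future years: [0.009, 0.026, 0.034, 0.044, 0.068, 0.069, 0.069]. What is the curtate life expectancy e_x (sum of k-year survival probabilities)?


e_x = sum_{k=1}^{n} k_p_x
k_p_x values:
  1_p_x = 0.991
  2_p_x = 0.965234
  3_p_x = 0.932416
  4_p_x = 0.89139
  5_p_x = 0.830775
  6_p_x = 0.773452
  7_p_x = 0.720084
e_x = 6.1044
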